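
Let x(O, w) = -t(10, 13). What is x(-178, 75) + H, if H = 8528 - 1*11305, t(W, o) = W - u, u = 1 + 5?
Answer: -2781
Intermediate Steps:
u = 6
t(W, o) = -6 + W (t(W, o) = W - 1*6 = W - 6 = -6 + W)
x(O, w) = -4 (x(O, w) = -(-6 + 10) = -1*4 = -4)
H = -2777 (H = 8528 - 11305 = -2777)
x(-178, 75) + H = -4 - 2777 = -2781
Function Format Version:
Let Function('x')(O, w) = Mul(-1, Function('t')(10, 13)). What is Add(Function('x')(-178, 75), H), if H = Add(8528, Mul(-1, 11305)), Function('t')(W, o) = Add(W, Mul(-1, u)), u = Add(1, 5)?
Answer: -2781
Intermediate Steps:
u = 6
Function('t')(W, o) = Add(-6, W) (Function('t')(W, o) = Add(W, Mul(-1, 6)) = Add(W, -6) = Add(-6, W))
Function('x')(O, w) = -4 (Function('x')(O, w) = Mul(-1, Add(-6, 10)) = Mul(-1, 4) = -4)
H = -2777 (H = Add(8528, -11305) = -2777)
Add(Function('x')(-178, 75), H) = Add(-4, -2777) = -2781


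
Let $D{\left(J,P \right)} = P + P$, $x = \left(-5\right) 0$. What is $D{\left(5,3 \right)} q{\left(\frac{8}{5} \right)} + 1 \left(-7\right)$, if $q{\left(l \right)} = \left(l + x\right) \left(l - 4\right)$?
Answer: $- \frac{751}{25} \approx -30.04$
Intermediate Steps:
$x = 0$
$D{\left(J,P \right)} = 2 P$
$q{\left(l \right)} = l \left(-4 + l\right)$ ($q{\left(l \right)} = \left(l + 0\right) \left(l - 4\right) = l \left(-4 + l\right)$)
$D{\left(5,3 \right)} q{\left(\frac{8}{5} \right)} + 1 \left(-7\right) = 2 \cdot 3 \cdot \frac{8}{5} \left(-4 + \frac{8}{5}\right) + 1 \left(-7\right) = 6 \cdot 8 \cdot \frac{1}{5} \left(-4 + 8 \cdot \frac{1}{5}\right) - 7 = 6 \frac{8 \left(-4 + \frac{8}{5}\right)}{5} - 7 = 6 \cdot \frac{8}{5} \left(- \frac{12}{5}\right) - 7 = 6 \left(- \frac{96}{25}\right) - 7 = - \frac{576}{25} - 7 = - \frac{751}{25}$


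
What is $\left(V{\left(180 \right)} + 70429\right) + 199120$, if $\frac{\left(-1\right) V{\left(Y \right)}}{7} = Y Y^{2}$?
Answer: $-40554451$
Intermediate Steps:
$V{\left(Y \right)} = - 7 Y^{3}$ ($V{\left(Y \right)} = - 7 Y Y^{2} = - 7 Y^{3}$)
$\left(V{\left(180 \right)} + 70429\right) + 199120 = \left(- 7 \cdot 180^{3} + 70429\right) + 199120 = \left(\left(-7\right) 5832000 + 70429\right) + 199120 = \left(-40824000 + 70429\right) + 199120 = -40753571 + 199120 = -40554451$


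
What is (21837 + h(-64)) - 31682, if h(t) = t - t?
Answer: -9845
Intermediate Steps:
h(t) = 0
(21837 + h(-64)) - 31682 = (21837 + 0) - 31682 = 21837 - 31682 = -9845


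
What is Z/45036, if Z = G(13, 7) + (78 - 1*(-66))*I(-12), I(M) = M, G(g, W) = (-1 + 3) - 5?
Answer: -577/15012 ≈ -0.038436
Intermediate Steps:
G(g, W) = -3 (G(g, W) = 2 - 5 = -3)
Z = -1731 (Z = -3 + (78 - 1*(-66))*(-12) = -3 + (78 + 66)*(-12) = -3 + 144*(-12) = -3 - 1728 = -1731)
Z/45036 = -1731/45036 = -1731*1/45036 = -577/15012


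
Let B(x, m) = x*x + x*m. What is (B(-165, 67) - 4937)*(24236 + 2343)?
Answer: 298561907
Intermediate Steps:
B(x, m) = x**2 + m*x
(B(-165, 67) - 4937)*(24236 + 2343) = (-165*(67 - 165) - 4937)*(24236 + 2343) = (-165*(-98) - 4937)*26579 = (16170 - 4937)*26579 = 11233*26579 = 298561907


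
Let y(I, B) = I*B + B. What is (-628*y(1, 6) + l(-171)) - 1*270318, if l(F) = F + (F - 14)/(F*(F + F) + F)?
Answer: -16211915960/58311 ≈ -2.7803e+5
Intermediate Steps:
l(F) = F + (-14 + F)/(F + 2*F²) (l(F) = F + (-14 + F)/(F*(2*F) + F) = F + (-14 + F)/(2*F² + F) = F + (-14 + F)/(F + 2*F²))
y(I, B) = B + B*I (y(I, B) = B*I + B = B + B*I)
(-628*y(1, 6) + l(-171)) - 1*270318 = (-3768*(1 + 1) + (-14 - 171 + (-171)² + 2*(-171)³)/((-171)*(1 + 2*(-171)))) - 1*270318 = (-3768*2 - (-14 - 171 + 29241 + 2*(-5000211))/(171*(1 - 342))) - 270318 = (-628*12 - 1/171*(-14 - 171 + 29241 - 10000422)/(-341)) - 270318 = (-7536 - 1/171*(-1/341)*(-9971366)) - 270318 = (-7536 - 9971366/58311) - 270318 = -449403062/58311 - 270318 = -16211915960/58311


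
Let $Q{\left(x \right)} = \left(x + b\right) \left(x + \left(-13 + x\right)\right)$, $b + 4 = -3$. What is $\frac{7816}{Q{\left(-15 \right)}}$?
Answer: $\frac{3908}{473} \approx 8.2622$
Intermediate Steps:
$b = -7$ ($b = -4 - 3 = -7$)
$Q{\left(x \right)} = \left(-13 + 2 x\right) \left(-7 + x\right)$ ($Q{\left(x \right)} = \left(x - 7\right) \left(x + \left(-13 + x\right)\right) = \left(-7 + x\right) \left(-13 + 2 x\right) = \left(-13 + 2 x\right) \left(-7 + x\right)$)
$\frac{7816}{Q{\left(-15 \right)}} = \frac{7816}{91 - -405 + 2 \left(-15\right)^{2}} = \frac{7816}{91 + 405 + 2 \cdot 225} = \frac{7816}{91 + 405 + 450} = \frac{7816}{946} = 7816 \cdot \frac{1}{946} = \frac{3908}{473}$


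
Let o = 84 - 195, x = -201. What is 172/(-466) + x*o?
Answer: 5198377/233 ≈ 22311.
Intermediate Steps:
o = -111
172/(-466) + x*o = 172/(-466) - 201*(-111) = 172*(-1/466) + 22311 = -86/233 + 22311 = 5198377/233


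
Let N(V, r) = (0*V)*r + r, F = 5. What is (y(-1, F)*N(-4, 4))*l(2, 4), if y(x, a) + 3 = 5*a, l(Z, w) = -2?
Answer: -176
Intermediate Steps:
y(x, a) = -3 + 5*a
N(V, r) = r (N(V, r) = 0*r + r = 0 + r = r)
(y(-1, F)*N(-4, 4))*l(2, 4) = ((-3 + 5*5)*4)*(-2) = ((-3 + 25)*4)*(-2) = (22*4)*(-2) = 88*(-2) = -176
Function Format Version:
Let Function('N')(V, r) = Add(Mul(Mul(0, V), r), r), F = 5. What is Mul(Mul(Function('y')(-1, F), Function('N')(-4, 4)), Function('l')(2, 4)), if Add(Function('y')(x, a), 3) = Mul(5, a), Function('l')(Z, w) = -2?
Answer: -176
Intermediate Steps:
Function('y')(x, a) = Add(-3, Mul(5, a))
Function('N')(V, r) = r (Function('N')(V, r) = Add(Mul(0, r), r) = Add(0, r) = r)
Mul(Mul(Function('y')(-1, F), Function('N')(-4, 4)), Function('l')(2, 4)) = Mul(Mul(Add(-3, Mul(5, 5)), 4), -2) = Mul(Mul(Add(-3, 25), 4), -2) = Mul(Mul(22, 4), -2) = Mul(88, -2) = -176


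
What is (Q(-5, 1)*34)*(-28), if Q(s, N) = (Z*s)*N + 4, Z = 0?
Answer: -3808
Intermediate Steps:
Q(s, N) = 4 (Q(s, N) = (0*s)*N + 4 = 0*N + 4 = 0 + 4 = 4)
(Q(-5, 1)*34)*(-28) = (4*34)*(-28) = 136*(-28) = -3808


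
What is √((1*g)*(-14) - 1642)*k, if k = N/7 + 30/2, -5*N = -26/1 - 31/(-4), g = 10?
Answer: 19557*I*√22/140 ≈ 655.22*I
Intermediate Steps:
N = 73/20 (N = -(-26/1 - 31/(-4))/5 = -(-26*1 - 31*(-¼))/5 = -(-26 + 31/4)/5 = -⅕*(-73/4) = 73/20 ≈ 3.6500)
k = 2173/140 (k = (73/20)/7 + 30/2 = (73/20)*(⅐) + 30*(½) = 73/140 + 15 = 2173/140 ≈ 15.521)
√((1*g)*(-14) - 1642)*k = √((1*10)*(-14) - 1642)*(2173/140) = √(10*(-14) - 1642)*(2173/140) = √(-140 - 1642)*(2173/140) = √(-1782)*(2173/140) = (9*I*√22)*(2173/140) = 19557*I*√22/140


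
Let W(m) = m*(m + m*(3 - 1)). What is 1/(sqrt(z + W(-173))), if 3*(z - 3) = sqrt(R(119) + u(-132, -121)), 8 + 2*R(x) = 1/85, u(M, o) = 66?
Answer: sqrt(510)/sqrt(45792900 + sqrt(1791970)) ≈ 0.0033372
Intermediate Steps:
R(x) = -679/170 (R(x) = -4 + (1/2)/85 = -4 + (1/2)*(1/85) = -4 + 1/170 = -679/170)
W(m) = 3*m**2 (W(m) = m*(m + m*2) = m*(m + 2*m) = m*(3*m) = 3*m**2)
z = 3 + sqrt(1791970)/510 (z = 3 + sqrt(-679/170 + 66)/3 = 3 + sqrt(10541/170)/3 = 3 + (sqrt(1791970)/170)/3 = 3 + sqrt(1791970)/510 ≈ 5.6248)
1/(sqrt(z + W(-173))) = 1/(sqrt((3 + sqrt(1791970)/510) + 3*(-173)**2)) = 1/(sqrt((3 + sqrt(1791970)/510) + 3*29929)) = 1/(sqrt((3 + sqrt(1791970)/510) + 89787)) = 1/(sqrt(89790 + sqrt(1791970)/510)) = 1/sqrt(89790 + sqrt(1791970)/510)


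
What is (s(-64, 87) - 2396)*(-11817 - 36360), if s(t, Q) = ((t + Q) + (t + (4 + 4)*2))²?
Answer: 85321467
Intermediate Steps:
s(t, Q) = (16 + Q + 2*t)² (s(t, Q) = ((Q + t) + (t + 8*2))² = ((Q + t) + (t + 16))² = ((Q + t) + (16 + t))² = (16 + Q + 2*t)²)
(s(-64, 87) - 2396)*(-11817 - 36360) = ((16 + 87 + 2*(-64))² - 2396)*(-11817 - 36360) = ((16 + 87 - 128)² - 2396)*(-48177) = ((-25)² - 2396)*(-48177) = (625 - 2396)*(-48177) = -1771*(-48177) = 85321467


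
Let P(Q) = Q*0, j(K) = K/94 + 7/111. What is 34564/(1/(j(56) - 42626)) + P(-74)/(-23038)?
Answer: -7686218062420/5217 ≈ -1.4733e+9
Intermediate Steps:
j(K) = 7/111 + K/94 (j(K) = K*(1/94) + 7*(1/111) = K/94 + 7/111 = 7/111 + K/94)
P(Q) = 0
34564/(1/(j(56) - 42626)) + P(-74)/(-23038) = 34564/(1/((7/111 + (1/94)*56) - 42626)) + 0/(-23038) = 34564/(1/((7/111 + 28/47) - 42626)) + 0*(-1/23038) = 34564/(1/(3437/5217 - 42626)) + 0 = 34564/(1/(-222376405/5217)) + 0 = 34564/(-5217/222376405) + 0 = 34564*(-222376405/5217) + 0 = -7686218062420/5217 + 0 = -7686218062420/5217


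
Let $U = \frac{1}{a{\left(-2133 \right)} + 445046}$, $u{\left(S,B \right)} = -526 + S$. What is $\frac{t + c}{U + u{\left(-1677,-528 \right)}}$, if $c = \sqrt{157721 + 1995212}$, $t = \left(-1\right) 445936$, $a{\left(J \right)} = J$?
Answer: $\frac{98755425784}{487868669} - \frac{442913 \sqrt{2152933}}{975737338} \approx 201.76$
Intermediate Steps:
$t = -445936$
$c = \sqrt{2152933} \approx 1467.3$
$U = \frac{1}{442913}$ ($U = \frac{1}{-2133 + 445046} = \frac{1}{442913} \approx 2.2578 \cdot 10^{-6}$)
$\frac{t + c}{U + u{\left(-1677,-528 \right)}} = \frac{-445936 + \sqrt{2152933}}{\frac{1}{442913} - 2203} = \frac{-445936 + \sqrt{2152933}}{- \frac{975737338}{442913}} = \left(-445936 + \sqrt{2152933}\right) \left(- \frac{442913}{975737338}\right) = \frac{98755425784}{487868669} - \frac{442913 \sqrt{2152933}}{975737338}$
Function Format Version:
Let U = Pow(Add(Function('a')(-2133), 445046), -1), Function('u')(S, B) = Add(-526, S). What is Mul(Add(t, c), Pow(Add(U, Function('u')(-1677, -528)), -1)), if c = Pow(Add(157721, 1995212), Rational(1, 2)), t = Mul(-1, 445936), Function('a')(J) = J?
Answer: Add(Rational(98755425784, 487868669), Mul(Rational(-442913, 975737338), Pow(2152933, Rational(1, 2)))) ≈ 201.76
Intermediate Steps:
t = -445936
c = Pow(2152933, Rational(1, 2)) ≈ 1467.3
U = Rational(1, 442913) (U = Pow(Add(-2133, 445046), -1) = Pow(442913, -1) = Rational(1, 442913) ≈ 2.2578e-6)
Mul(Add(t, c), Pow(Add(U, Function('u')(-1677, -528)), -1)) = Mul(Add(-445936, Pow(2152933, Rational(1, 2))), Pow(Add(Rational(1, 442913), Add(-526, -1677)), -1)) = Mul(Add(-445936, Pow(2152933, Rational(1, 2))), Pow(Add(Rational(1, 442913), -2203), -1)) = Mul(Add(-445936, Pow(2152933, Rational(1, 2))), Pow(Rational(-975737338, 442913), -1)) = Mul(Add(-445936, Pow(2152933, Rational(1, 2))), Rational(-442913, 975737338)) = Add(Rational(98755425784, 487868669), Mul(Rational(-442913, 975737338), Pow(2152933, Rational(1, 2))))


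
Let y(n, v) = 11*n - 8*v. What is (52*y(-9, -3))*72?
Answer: -280800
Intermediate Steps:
y(n, v) = -8*v + 11*n
(52*y(-9, -3))*72 = (52*(-8*(-3) + 11*(-9)))*72 = (52*(24 - 99))*72 = (52*(-75))*72 = -3900*72 = -280800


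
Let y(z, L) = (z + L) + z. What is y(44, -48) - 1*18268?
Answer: -18228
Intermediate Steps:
y(z, L) = L + 2*z (y(z, L) = (L + z) + z = L + 2*z)
y(44, -48) - 1*18268 = (-48 + 2*44) - 1*18268 = (-48 + 88) - 18268 = 40 - 18268 = -18228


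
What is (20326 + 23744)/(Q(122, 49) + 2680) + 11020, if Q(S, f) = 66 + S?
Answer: 5274905/478 ≈ 11035.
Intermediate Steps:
(20326 + 23744)/(Q(122, 49) + 2680) + 11020 = (20326 + 23744)/((66 + 122) + 2680) + 11020 = 44070/(188 + 2680) + 11020 = 44070/2868 + 11020 = 44070*(1/2868) + 11020 = 7345/478 + 11020 = 5274905/478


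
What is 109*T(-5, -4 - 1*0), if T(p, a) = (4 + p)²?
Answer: 109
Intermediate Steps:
109*T(-5, -4 - 1*0) = 109*(4 - 5)² = 109*(-1)² = 109*1 = 109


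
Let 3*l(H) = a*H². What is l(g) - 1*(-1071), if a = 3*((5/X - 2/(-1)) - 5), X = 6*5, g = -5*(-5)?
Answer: -4199/6 ≈ -699.83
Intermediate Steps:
g = 25
X = 30
a = -17/2 (a = 3*((5/30 - 2/(-1)) - 5) = 3*((5*(1/30) - 2*(-1)) - 5) = 3*((⅙ + 2) - 5) = 3*(13/6 - 5) = 3*(-17/6) = -17/2 ≈ -8.5000)
l(H) = -17*H²/6 (l(H) = (-17*H²/2)/3 = -17*H²/6)
l(g) - 1*(-1071) = -17/6*25² - 1*(-1071) = -17/6*625 + 1071 = -10625/6 + 1071 = -4199/6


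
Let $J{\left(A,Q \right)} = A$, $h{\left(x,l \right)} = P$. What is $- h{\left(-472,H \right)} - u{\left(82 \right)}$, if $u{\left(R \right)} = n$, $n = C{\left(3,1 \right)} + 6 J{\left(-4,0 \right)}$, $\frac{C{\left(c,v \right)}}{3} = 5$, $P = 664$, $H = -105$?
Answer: $-655$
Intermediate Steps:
$h{\left(x,l \right)} = 664$
$C{\left(c,v \right)} = 15$ ($C{\left(c,v \right)} = 3 \cdot 5 = 15$)
$n = -9$ ($n = 15 + 6 \left(-4\right) = 15 - 24 = -9$)
$u{\left(R \right)} = -9$
$- h{\left(-472,H \right)} - u{\left(82 \right)} = \left(-1\right) 664 - -9 = -664 + 9 = -655$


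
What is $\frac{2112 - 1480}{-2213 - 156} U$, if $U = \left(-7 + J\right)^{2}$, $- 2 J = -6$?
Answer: $- \frac{10112}{2369} \approx -4.2685$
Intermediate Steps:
$J = 3$ ($J = \left(- \frac{1}{2}\right) \left(-6\right) = 3$)
$U = 16$ ($U = \left(-7 + 3\right)^{2} = \left(-4\right)^{2} = 16$)
$\frac{2112 - 1480}{-2213 - 156} U = \frac{2112 - 1480}{-2213 - 156} \cdot 16 = \frac{632}{-2369} \cdot 16 = 632 \left(- \frac{1}{2369}\right) 16 = \left(- \frac{632}{2369}\right) 16 = - \frac{10112}{2369}$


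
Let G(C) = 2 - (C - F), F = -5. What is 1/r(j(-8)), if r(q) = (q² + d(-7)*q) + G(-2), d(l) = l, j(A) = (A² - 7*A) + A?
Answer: 1/11759 ≈ 8.5041e-5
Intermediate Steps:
G(C) = -3 - C (G(C) = 2 - (C - 1*(-5)) = 2 - (C + 5) = 2 - (5 + C) = 2 + (-5 - C) = -3 - C)
j(A) = A² - 6*A
r(q) = -1 + q² - 7*q (r(q) = (q² - 7*q) + (-3 - 1*(-2)) = (q² - 7*q) + (-3 + 2) = (q² - 7*q) - 1 = -1 + q² - 7*q)
1/r(j(-8)) = 1/(-1 + (-8*(-6 - 8))² - (-56)*(-6 - 8)) = 1/(-1 + (-8*(-14))² - (-56)*(-14)) = 1/(-1 + 112² - 7*112) = 1/(-1 + 12544 - 784) = 1/11759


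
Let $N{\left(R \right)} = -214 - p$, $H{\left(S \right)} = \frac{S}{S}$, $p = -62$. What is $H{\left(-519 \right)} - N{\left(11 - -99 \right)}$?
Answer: $153$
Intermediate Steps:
$H{\left(S \right)} = 1$
$N{\left(R \right)} = -152$ ($N{\left(R \right)} = -214 - -62 = -214 + 62 = -152$)
$H{\left(-519 \right)} - N{\left(11 - -99 \right)} = 1 - -152 = 1 + 152 = 153$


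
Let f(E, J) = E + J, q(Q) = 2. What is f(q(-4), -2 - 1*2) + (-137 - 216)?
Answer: -355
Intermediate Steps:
f(q(-4), -2 - 1*2) + (-137 - 216) = (2 + (-2 - 1*2)) + (-137 - 216) = (2 + (-2 - 2)) - 353 = (2 - 4) - 353 = -2 - 353 = -355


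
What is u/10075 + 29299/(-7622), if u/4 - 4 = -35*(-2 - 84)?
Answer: -203296593/76791650 ≈ -2.6474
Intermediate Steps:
u = 12056 (u = 16 + 4*(-35*(-2 - 84)) = 16 + 4*(-35*(-86)) = 16 + 4*3010 = 16 + 12040 = 12056)
u/10075 + 29299/(-7622) = 12056/10075 + 29299/(-7622) = 12056*(1/10075) + 29299*(-1/7622) = 12056/10075 - 29299/7622 = -203296593/76791650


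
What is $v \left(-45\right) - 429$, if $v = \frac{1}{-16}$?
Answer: $- \frac{6819}{16} \approx -426.19$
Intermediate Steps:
$v = - \frac{1}{16} \approx -0.0625$
$v \left(-45\right) - 429 = \left(- \frac{1}{16}\right) \left(-45\right) - 429 = \frac{45}{16} - 429 = - \frac{6819}{16}$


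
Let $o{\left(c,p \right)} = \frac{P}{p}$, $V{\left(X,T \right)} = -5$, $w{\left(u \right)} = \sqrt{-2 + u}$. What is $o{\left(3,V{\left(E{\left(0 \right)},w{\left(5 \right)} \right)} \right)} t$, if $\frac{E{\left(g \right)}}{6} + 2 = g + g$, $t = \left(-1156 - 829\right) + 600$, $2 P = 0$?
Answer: $0$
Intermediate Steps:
$P = 0$ ($P = \frac{1}{2} \cdot 0 = 0$)
$t = -1385$ ($t = -1985 + 600 = -1385$)
$E{\left(g \right)} = -12 + 12 g$ ($E{\left(g \right)} = -12 + 6 \left(g + g\right) = -12 + 6 \cdot 2 g = -12 + 12 g$)
$o{\left(c,p \right)} = 0$ ($o{\left(c,p \right)} = \frac{0}{p} = 0$)
$o{\left(3,V{\left(E{\left(0 \right)},w{\left(5 \right)} \right)} \right)} t = 0 \left(-1385\right) = 0$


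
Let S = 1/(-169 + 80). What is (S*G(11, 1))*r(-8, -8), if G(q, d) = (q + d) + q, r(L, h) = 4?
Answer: -92/89 ≈ -1.0337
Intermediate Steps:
S = -1/89 (S = 1/(-89) = -1/89 ≈ -0.011236)
G(q, d) = d + 2*q (G(q, d) = (d + q) + q = d + 2*q)
(S*G(11, 1))*r(-8, -8) = -(1 + 2*11)/89*4 = -(1 + 22)/89*4 = -1/89*23*4 = -23/89*4 = -92/89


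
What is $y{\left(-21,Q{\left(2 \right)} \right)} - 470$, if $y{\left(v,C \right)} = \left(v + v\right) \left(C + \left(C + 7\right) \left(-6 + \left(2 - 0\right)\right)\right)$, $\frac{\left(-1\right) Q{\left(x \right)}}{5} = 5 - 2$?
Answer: $-1184$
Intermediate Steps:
$Q{\left(x \right)} = -15$ ($Q{\left(x \right)} = - 5 \left(5 - 2\right) = \left(-5\right) 3 = -15$)
$y{\left(v,C \right)} = 2 v \left(-28 - 3 C\right)$ ($y{\left(v,C \right)} = 2 v \left(C + \left(7 + C\right) \left(-6 + \left(2 + 0\right)\right)\right) = 2 v \left(C + \left(7 + C\right) \left(-6 + 2\right)\right) = 2 v \left(C + \left(7 + C\right) \left(-4\right)\right) = 2 v \left(C - \left(28 + 4 C\right)\right) = 2 v \left(-28 - 3 C\right)$)
$y{\left(-21,Q{\left(2 \right)} \right)} - 470 = \left(-2\right) \left(-21\right) \left(28 + 3 \left(-15\right)\right) - 470 = \left(-2\right) \left(-21\right) \left(28 - 45\right) - 470 = \left(-2\right) \left(-21\right) \left(-17\right) - 470 = -714 - 470 = -1184$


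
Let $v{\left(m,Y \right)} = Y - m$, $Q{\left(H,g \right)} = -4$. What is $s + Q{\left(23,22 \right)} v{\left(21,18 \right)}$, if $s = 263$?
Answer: $275$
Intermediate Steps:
$s + Q{\left(23,22 \right)} v{\left(21,18 \right)} = 263 - 4 \left(18 - 21\right) = 263 - -12 = 263 + 12 = 275$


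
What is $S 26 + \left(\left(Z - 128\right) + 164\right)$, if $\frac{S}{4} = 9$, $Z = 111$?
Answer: $1083$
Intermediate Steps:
$S = 36$ ($S = 4 \cdot 9 = 36$)
$S 26 + \left(\left(Z - 128\right) + 164\right) = 36 \cdot 26 + \left(\left(111 - 128\right) + 164\right) = 936 + \left(-17 + 164\right) = 936 + 147 = 1083$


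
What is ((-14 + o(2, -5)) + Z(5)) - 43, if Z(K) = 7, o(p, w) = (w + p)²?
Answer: -41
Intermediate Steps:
o(p, w) = (p + w)²
((-14 + o(2, -5)) + Z(5)) - 43 = ((-14 + (2 - 5)²) + 7) - 43 = ((-14 + (-3)²) + 7) - 43 = ((-14 + 9) + 7) - 43 = (-5 + 7) - 43 = 2 - 43 = -41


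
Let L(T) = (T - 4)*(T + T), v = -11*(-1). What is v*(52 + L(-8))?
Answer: 2684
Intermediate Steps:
v = 11
L(T) = 2*T*(-4 + T) (L(T) = (-4 + T)*(2*T) = 2*T*(-4 + T))
v*(52 + L(-8)) = 11*(52 + 2*(-8)*(-4 - 8)) = 11*(52 + 2*(-8)*(-12)) = 11*(52 + 192) = 11*244 = 2684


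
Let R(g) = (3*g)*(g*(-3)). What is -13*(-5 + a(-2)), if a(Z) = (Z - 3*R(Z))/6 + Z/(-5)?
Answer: -2548/15 ≈ -169.87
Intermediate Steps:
R(g) = -9*g² (R(g) = (3*g)*(-3*g) = -9*g²)
a(Z) = -Z/30 + 9*Z²/2 (a(Z) = (Z - (-27)*Z²)/6 + Z/(-5) = (Z + 27*Z²)*(⅙) + Z*(-⅕) = (Z/6 + 9*Z²/2) - Z/5 = -Z/30 + 9*Z²/2)
-13*(-5 + a(-2)) = -13*(-5 + (1/30)*(-2)*(-1 + 135*(-2))) = -13*(-5 + (1/30)*(-2)*(-1 - 270)) = -13*(-5 + (1/30)*(-2)*(-271)) = -13*(-5 + 271/15) = -13*196/15 = -2548/15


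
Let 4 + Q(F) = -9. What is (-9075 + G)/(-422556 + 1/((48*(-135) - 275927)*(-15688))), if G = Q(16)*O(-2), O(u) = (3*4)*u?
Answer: 38823604103208/1872092531716895 ≈ 0.020738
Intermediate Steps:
Q(F) = -13 (Q(F) = -4 - 9 = -13)
O(u) = 12*u
G = 312 (G = -156*(-2) = -13*(-24) = 312)
(-9075 + G)/(-422556 + 1/((48*(-135) - 275927)*(-15688))) = (-9075 + 312)/(-422556 + 1/((48*(-135) - 275927)*(-15688))) = -8763/(-422556 - 1/15688/(-6480 - 275927)) = -8763/(-422556 - 1/15688/(-282407)) = -8763/(-422556 - 1/282407*(-1/15688)) = -8763/(-422556 + 1/4430401016) = -8763/(-1872092531716895/4430401016) = -8763*(-4430401016/1872092531716895) = 38823604103208/1872092531716895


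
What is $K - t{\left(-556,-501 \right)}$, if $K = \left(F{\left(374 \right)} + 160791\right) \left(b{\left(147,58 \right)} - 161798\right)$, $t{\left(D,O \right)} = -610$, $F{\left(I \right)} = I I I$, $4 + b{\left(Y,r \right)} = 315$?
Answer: $-8473935854495$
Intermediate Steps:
$b{\left(Y,r \right)} = 311$ ($b{\left(Y,r \right)} = -4 + 315 = 311$)
$F{\left(I \right)} = I^{3}$ ($F{\left(I \right)} = I^{2} I = I^{3}$)
$K = -8473935855105$ ($K = \left(374^{3} + 160791\right) \left(311 - 161798\right) = \left(52313624 + 160791\right) \left(-161487\right) = 52474415 \left(-161487\right) = -8473935855105$)
$K - t{\left(-556,-501 \right)} = -8473935855105 - -610 = -8473935855105 + 610 = -8473935854495$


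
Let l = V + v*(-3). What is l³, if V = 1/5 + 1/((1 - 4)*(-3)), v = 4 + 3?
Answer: -806954491/91125 ≈ -8855.5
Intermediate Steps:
v = 7
V = 14/45 (V = 1*(⅕) - ⅓/(-3) = ⅕ - ⅓*(-⅓) = ⅕ + ⅑ = 14/45 ≈ 0.31111)
l = -931/45 (l = 14/45 + 7*(-3) = 14/45 - 21 = -931/45 ≈ -20.689)
l³ = (-931/45)³ = -806954491/91125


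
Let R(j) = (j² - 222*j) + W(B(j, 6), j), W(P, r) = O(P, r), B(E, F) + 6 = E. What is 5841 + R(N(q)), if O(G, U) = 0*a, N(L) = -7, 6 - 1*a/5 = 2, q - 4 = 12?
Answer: 7444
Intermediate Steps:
q = 16 (q = 4 + 12 = 16)
a = 20 (a = 30 - 5*2 = 30 - 10 = 20)
B(E, F) = -6 + E
O(G, U) = 0 (O(G, U) = 0*20 = 0)
W(P, r) = 0
R(j) = j² - 222*j (R(j) = (j² - 222*j) + 0 = j² - 222*j)
5841 + R(N(q)) = 5841 - 7*(-222 - 7) = 5841 - 7*(-229) = 5841 + 1603 = 7444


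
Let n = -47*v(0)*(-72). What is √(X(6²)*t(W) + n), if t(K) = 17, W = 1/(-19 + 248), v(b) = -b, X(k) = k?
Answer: 6*√17 ≈ 24.739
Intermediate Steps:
W = 1/229 ≈ 0.0043668
n = 0 (n = -(-47)*0*(-72) = -47*0*(-72) = 0*(-72) = 0)
√(X(6²)*t(W) + n) = √(6²*17 + 0) = √(36*17 + 0) = √(612 + 0) = √612 = 6*√17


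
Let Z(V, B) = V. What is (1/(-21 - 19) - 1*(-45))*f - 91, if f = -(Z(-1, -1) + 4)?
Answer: -9037/40 ≈ -225.93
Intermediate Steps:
f = -3 (f = -(-1 + 4) = -1*3 = -3)
(1/(-21 - 19) - 1*(-45))*f - 91 = (1/(-21 - 19) - 1*(-45))*(-3) - 91 = (1/(-40) + 45)*(-3) - 91 = (-1/40 + 45)*(-3) - 91 = (1799/40)*(-3) - 91 = -5397/40 - 91 = -9037/40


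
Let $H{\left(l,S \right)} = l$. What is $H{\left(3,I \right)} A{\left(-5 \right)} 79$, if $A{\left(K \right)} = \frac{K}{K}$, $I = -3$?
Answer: $237$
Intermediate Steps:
$A{\left(K \right)} = 1$
$H{\left(3,I \right)} A{\left(-5 \right)} 79 = 3 \cdot 1 \cdot 79 = 3 \cdot 79 = 237$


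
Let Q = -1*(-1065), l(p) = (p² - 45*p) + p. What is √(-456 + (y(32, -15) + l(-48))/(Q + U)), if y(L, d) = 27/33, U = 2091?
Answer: I*√15219022841/5786 ≈ 21.321*I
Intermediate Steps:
y(L, d) = 9/11 (y(L, d) = 27*(1/33) = 9/11)
l(p) = p² - 44*p
Q = 1065
√(-456 + (y(32, -15) + l(-48))/(Q + U)) = √(-456 + (9/11 - 48*(-44 - 48))/(1065 + 2091)) = √(-456 + (9/11 - 48*(-92))/3156) = √(-456 + (9/11 + 4416)*(1/3156)) = √(-456 + (48585/11)*(1/3156)) = √(-456 + 16195/11572) = √(-5260637/11572) = I*√15219022841/5786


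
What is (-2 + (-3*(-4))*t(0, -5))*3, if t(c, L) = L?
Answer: -186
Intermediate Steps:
(-2 + (-3*(-4))*t(0, -5))*3 = (-2 - 3*(-4)*(-5))*3 = (-2 + 12*(-5))*3 = (-2 - 60)*3 = -62*3 = -186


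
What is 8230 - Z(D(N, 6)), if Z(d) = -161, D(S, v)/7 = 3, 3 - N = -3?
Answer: 8391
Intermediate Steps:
N = 6 (N = 3 - 1*(-3) = 3 + 3 = 6)
D(S, v) = 21 (D(S, v) = 7*3 = 21)
8230 - Z(D(N, 6)) = 8230 - 1*(-161) = 8230 + 161 = 8391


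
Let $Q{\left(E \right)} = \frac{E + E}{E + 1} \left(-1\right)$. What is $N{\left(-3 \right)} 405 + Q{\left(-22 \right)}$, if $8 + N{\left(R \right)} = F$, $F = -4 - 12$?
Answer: $- \frac{204164}{21} \approx -9722.1$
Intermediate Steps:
$F = -16$ ($F = -4 - 12 = -16$)
$N{\left(R \right)} = -24$ ($N{\left(R \right)} = -8 - 16 = -24$)
$Q{\left(E \right)} = - \frac{2 E}{1 + E}$ ($Q{\left(E \right)} = \frac{2 E}{1 + E} \left(-1\right) = - \frac{2 E}{1 + E}$)
$N{\left(-3 \right)} 405 + Q{\left(-22 \right)} = \left(-24\right) 405 - - \frac{44}{1 - 22} = -9720 - - \frac{44}{-21} = -9720 - \left(-44\right) \left(- \frac{1}{21}\right) = -9720 - \frac{44}{21} = - \frac{204164}{21}$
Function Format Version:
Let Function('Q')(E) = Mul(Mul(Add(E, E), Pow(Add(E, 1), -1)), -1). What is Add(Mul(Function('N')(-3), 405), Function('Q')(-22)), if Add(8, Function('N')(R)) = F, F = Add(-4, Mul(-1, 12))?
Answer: Rational(-204164, 21) ≈ -9722.1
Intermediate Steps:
F = -16 (F = Add(-4, -12) = -16)
Function('N')(R) = -24 (Function('N')(R) = Add(-8, -16) = -24)
Function('Q')(E) = Mul(-2, E, Pow(Add(1, E), -1)) (Function('Q')(E) = Mul(Mul(Mul(2, E), Pow(Add(1, E), -1)), -1) = Mul(Mul(2, E, Pow(Add(1, E), -1)), -1) = Mul(-2, E, Pow(Add(1, E), -1)))
Add(Mul(Function('N')(-3), 405), Function('Q')(-22)) = Add(Mul(-24, 405), Mul(-2, -22, Pow(Add(1, -22), -1))) = Add(-9720, Mul(-2, -22, Pow(-21, -1))) = Add(-9720, Mul(-2, -22, Rational(-1, 21))) = Add(-9720, Rational(-44, 21)) = Rational(-204164, 21)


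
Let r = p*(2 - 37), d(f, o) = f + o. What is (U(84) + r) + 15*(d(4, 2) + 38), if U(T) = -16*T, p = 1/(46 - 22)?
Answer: -16451/24 ≈ -685.46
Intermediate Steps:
p = 1/24 ≈ 0.041667
r = -35/24 (r = (2 - 37)/24 = (1/24)*(-35) = -35/24 ≈ -1.4583)
(U(84) + r) + 15*(d(4, 2) + 38) = (-16*84 - 35/24) + 15*((4 + 2) + 38) = (-1344 - 35/24) + 15*(6 + 38) = -32291/24 + 15*44 = -32291/24 + 660 = -16451/24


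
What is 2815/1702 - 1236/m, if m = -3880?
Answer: 814117/412735 ≈ 1.9725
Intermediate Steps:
2815/1702 - 1236/m = 2815/1702 - 1236/(-3880) = 2815*(1/1702) - 1236*(-1/3880) = 2815/1702 + 309/970 = 814117/412735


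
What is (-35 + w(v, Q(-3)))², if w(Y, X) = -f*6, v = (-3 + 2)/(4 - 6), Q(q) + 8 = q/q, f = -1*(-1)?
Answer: 1681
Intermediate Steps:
f = 1
Q(q) = -7 (Q(q) = -8 + q/q = -8 + 1 = -7)
v = ½ (v = -1/(-2) = -1*(-½) = ½ ≈ 0.50000)
w(Y, X) = -6 (w(Y, X) = -1*1*6 = -1*6 = -6)
(-35 + w(v, Q(-3)))² = (-35 - 6)² = (-41)² = 1681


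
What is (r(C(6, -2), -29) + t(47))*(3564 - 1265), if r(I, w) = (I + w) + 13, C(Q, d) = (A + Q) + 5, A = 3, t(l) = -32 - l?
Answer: -186219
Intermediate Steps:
C(Q, d) = 8 + Q (C(Q, d) = (3 + Q) + 5 = 8 + Q)
r(I, w) = 13 + I + w
(r(C(6, -2), -29) + t(47))*(3564 - 1265) = ((13 + (8 + 6) - 29) + (-32 - 1*47))*(3564 - 1265) = ((13 + 14 - 29) + (-32 - 47))*2299 = (-2 - 79)*2299 = -81*2299 = -186219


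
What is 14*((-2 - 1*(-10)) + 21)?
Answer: 406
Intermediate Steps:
14*((-2 - 1*(-10)) + 21) = 14*((-2 + 10) + 21) = 14*(8 + 21) = 14*29 = 406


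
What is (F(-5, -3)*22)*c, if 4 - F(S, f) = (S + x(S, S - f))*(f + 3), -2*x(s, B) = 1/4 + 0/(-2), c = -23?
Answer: -2024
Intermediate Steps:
x(s, B) = -1/8 (x(s, B) = -(1/4 + 0/(-2))/2 = -(1*(1/4) + 0*(-1/2))/2 = -(1/4 + 0)/2 = -1/2*1/4 = -1/8)
F(S, f) = 4 - (3 + f)*(-1/8 + S) (F(S, f) = 4 - (S - 1/8)*(f + 3) = 4 - (-1/8 + S)*(3 + f) = 4 - (3 + f)*(-1/8 + S))
(F(-5, -3)*22)*c = ((35/8 - 3*(-5) + (1/8)*(-3) - 1*(-5)*(-3))*22)*(-23) = ((35/8 + 15 - 3/8 - 15)*22)*(-23) = (4*22)*(-23) = 88*(-23) = -2024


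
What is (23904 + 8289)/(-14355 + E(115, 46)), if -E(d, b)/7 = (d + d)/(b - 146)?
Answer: -321930/143389 ≈ -2.2452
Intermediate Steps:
E(d, b) = -14*d/(-146 + b) (E(d, b) = -7*(d + d)/(b - 146) = -7*2*d/(-146 + b) = -14*d/(-146 + b))
(23904 + 8289)/(-14355 + E(115, 46)) = (23904 + 8289)/(-14355 - 14*115/(-146 + 46)) = 32193/(-14355 - 14*115/(-100)) = 32193/(-14355 - 14*115*(-1/100)) = 32193/(-14355 + 161/10) = 32193/(-143389/10) = 32193*(-10/143389) = -321930/143389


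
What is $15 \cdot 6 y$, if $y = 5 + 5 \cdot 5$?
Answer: $2700$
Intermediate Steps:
$y = 30$ ($y = 5 + 25 = 30$)
$15 \cdot 6 y = 15 \cdot 6 \cdot 30 = 90 \cdot 30 = 2700$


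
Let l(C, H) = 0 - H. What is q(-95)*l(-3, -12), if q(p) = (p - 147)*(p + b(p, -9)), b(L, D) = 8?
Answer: 252648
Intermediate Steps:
l(C, H) = -H
q(p) = (-147 + p)*(8 + p) (q(p) = (p - 147)*(p + 8) = (-147 + p)*(8 + p))
q(-95)*l(-3, -12) = (-1176 + (-95)² - 139*(-95))*(-1*(-12)) = (-1176 + 9025 + 13205)*12 = 21054*12 = 252648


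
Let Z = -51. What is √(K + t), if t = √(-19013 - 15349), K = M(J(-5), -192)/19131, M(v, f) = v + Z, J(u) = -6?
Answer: √(-121163 + 121998387*I*√3818)/6377 ≈ 9.6272 + 9.6274*I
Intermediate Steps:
M(v, f) = -51 + v (M(v, f) = v - 51 = -51 + v)
K = -19/6377 (K = (-51 - 6)/19131 = -57*1/19131 = -19/6377 ≈ -0.0029795)
t = 3*I*√3818 (t = √(-34362) = 3*I*√3818 ≈ 185.37*I)
√(K + t) = √(-19/6377 + 3*I*√3818)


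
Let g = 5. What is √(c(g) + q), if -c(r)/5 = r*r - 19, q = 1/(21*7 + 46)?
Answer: I*√1117277/193 ≈ 5.4768*I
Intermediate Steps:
q = 1/193 (q = 1/(147 + 46) = 1/193 ≈ 0.0051813)
c(r) = 95 - 5*r² (c(r) = -5*(r*r - 19) = -5*(r² - 19) = -5*(-19 + r²) = 95 - 5*r²)
√(c(g) + q) = √((95 - 5*5²) + 1/193) = √((95 - 5*25) + 1/193) = √((95 - 125) + 1/193) = √(-30 + 1/193) = √(-5789/193) = I*√1117277/193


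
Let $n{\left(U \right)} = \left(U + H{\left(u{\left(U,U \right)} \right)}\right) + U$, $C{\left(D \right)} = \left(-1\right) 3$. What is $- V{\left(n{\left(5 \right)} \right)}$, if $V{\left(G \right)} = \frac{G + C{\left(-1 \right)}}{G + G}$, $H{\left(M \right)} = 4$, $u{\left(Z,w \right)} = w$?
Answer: $- \frac{11}{28} \approx -0.39286$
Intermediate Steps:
$C{\left(D \right)} = -3$
$n{\left(U \right)} = 4 + 2 U$ ($n{\left(U \right)} = \left(U + 4\right) + U = \left(4 + U\right) + U = 4 + 2 U$)
$V{\left(G \right)} = \frac{-3 + G}{2 G}$ ($V{\left(G \right)} = \frac{G - 3}{G + G} = \frac{-3 + G}{2 G}$)
$- V{\left(n{\left(5 \right)} \right)} = - \frac{-3 + \left(4 + 2 \cdot 5\right)}{2 \left(4 + 2 \cdot 5\right)} = - \frac{-3 + \left(4 + 10\right)}{2 \left(4 + 10\right)} = - \frac{-3 + 14}{2 \cdot 14} = - \frac{11}{2 \cdot 14} = \left(-1\right) \frac{11}{28} = - \frac{11}{28}$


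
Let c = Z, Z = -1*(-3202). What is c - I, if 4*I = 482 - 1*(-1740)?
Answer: 5293/2 ≈ 2646.5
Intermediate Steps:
Z = 3202
c = 3202
I = 1111/2 (I = (482 - 1*(-1740))/4 = (482 + 1740)/4 = (1/4)*2222 = 1111/2 ≈ 555.50)
c - I = 3202 - 1*1111/2 = 3202 - 1111/2 = 5293/2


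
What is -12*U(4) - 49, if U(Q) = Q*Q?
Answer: -241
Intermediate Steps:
U(Q) = Q²
-12*U(4) - 49 = -12*4² - 49 = -12*16 - 49 = -192 - 49 = -241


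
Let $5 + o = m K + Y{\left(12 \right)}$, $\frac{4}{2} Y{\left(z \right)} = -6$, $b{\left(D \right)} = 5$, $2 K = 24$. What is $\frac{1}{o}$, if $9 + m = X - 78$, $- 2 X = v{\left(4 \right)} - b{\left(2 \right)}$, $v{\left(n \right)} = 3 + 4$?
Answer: $- \frac{1}{1064} \approx -0.00093985$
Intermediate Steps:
$K = 12$ ($K = \frac{1}{2} \cdot 24 = 12$)
$v{\left(n \right)} = 7$
$Y{\left(z \right)} = -3$ ($Y{\left(z \right)} = \frac{1}{2} \left(-6\right) = -3$)
$X = -1$ ($X = - \frac{7 - 5}{2} = \left(- \frac{1}{2}\right) 2 = -1$)
$m = -88$ ($m = -9 - 79 = -88$)
$o = -1064$ ($o = -5 - 1059 = -1064$)
$\frac{1}{o} = \frac{1}{-1064} = - \frac{1}{1064}$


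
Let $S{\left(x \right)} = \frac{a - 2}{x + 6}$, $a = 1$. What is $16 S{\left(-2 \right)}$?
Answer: $-4$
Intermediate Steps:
$S{\left(x \right)} = - \frac{1}{6 + x}$ ($S{\left(x \right)} = \frac{1 - 2}{x + 6} = - \frac{1}{6 + x}$)
$16 S{\left(-2 \right)} = 16 \left(- \frac{1}{6 - 2}\right) = 16 \left(- \frac{1}{4}\right) = -4$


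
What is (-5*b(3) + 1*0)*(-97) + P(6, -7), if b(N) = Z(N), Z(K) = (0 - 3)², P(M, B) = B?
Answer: 4358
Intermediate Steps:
Z(K) = 9 (Z(K) = (-3)² = 9)
b(N) = 9
(-5*b(3) + 1*0)*(-97) + P(6, -7) = (-5*9 + 1*0)*(-97) - 7 = (-45 + 0)*(-97) - 7 = -45*(-97) - 7 = 4365 - 7 = 4358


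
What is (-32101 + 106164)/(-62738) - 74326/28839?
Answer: -6798967445/1809301182 ≈ -3.7578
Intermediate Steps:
(-32101 + 106164)/(-62738) - 74326/28839 = 74063*(-1/62738) - 74326*1/28839 = -74063/62738 - 74326/28839 = -6798967445/1809301182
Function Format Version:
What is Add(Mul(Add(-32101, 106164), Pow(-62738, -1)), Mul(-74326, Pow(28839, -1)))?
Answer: Rational(-6798967445, 1809301182) ≈ -3.7578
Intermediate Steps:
Add(Mul(Add(-32101, 106164), Pow(-62738, -1)), Mul(-74326, Pow(28839, -1))) = Add(Mul(74063, Rational(-1, 62738)), Mul(-74326, Rational(1, 28839))) = Add(Rational(-74063, 62738), Rational(-74326, 28839)) = Rational(-6798967445, 1809301182)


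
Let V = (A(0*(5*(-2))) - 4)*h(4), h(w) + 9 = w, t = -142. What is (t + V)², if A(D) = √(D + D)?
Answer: 14884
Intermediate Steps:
h(w) = -9 + w
A(D) = √2*√D (A(D) = √(2*D) = √2*√D)
V = 20 (V = (√2*√(0*(5*(-2))) - 4)*(-9 + 4) = (√2*√(0*(-10)) - 4)*(-5) = (√2*√0 - 4)*(-5) = (√2*0 - 4)*(-5) = (0 - 4)*(-5) = -4*(-5) = 20)
(t + V)² = (-142 + 20)² = (-122)² = 14884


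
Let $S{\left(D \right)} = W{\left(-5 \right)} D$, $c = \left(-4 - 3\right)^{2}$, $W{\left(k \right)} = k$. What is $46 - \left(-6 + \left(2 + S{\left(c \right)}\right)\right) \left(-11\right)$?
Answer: $-2693$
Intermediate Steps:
$c = 49$ ($c = \left(-7\right)^{2} = 49$)
$S{\left(D \right)} = - 5 D$
$46 - \left(-6 + \left(2 + S{\left(c \right)}\right)\right) \left(-11\right) = 46 - \left(-6 + \left(2 - 245\right)\right) \left(-11\right) = 46 - \left(-6 - 243\right) \left(-11\right) = 46 - \left(-249\right) \left(-11\right) = 46 - 2739 = -2693$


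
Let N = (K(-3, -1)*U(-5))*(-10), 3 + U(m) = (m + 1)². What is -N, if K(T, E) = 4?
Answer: 520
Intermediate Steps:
U(m) = -3 + (1 + m)² (U(m) = -3 + (m + 1)² = -3 + (1 + m)²)
N = -520 (N = (4*(-3 + (1 - 5)²))*(-10) = (4*(-3 + (-4)²))*(-10) = (4*(-3 + 16))*(-10) = (4*13)*(-10) = 52*(-10) = -520)
-N = -1*(-520) = 520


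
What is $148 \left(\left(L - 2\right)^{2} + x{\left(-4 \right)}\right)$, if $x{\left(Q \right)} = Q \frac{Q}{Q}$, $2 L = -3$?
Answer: $1221$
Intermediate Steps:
$L = - \frac{3}{2}$ ($L = \frac{1}{2} \left(-3\right) = - \frac{3}{2} \approx -1.5$)
$x{\left(Q \right)} = Q$ ($x{\left(Q \right)} = Q 1 = Q$)
$148 \left(\left(L - 2\right)^{2} + x{\left(-4 \right)}\right) = 148 \left(\left(- \frac{3}{2} - 2\right)^{2} - 4\right) = 148 \left(\left(- \frac{7}{2}\right)^{2} - 4\right) = 148 \left(\frac{49}{4} - 4\right) = 148 \cdot \frac{33}{4} = 1221$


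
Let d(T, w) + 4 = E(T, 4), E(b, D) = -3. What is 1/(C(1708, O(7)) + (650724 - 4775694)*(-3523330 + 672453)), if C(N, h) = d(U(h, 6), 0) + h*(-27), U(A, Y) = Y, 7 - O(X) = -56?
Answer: 1/11759782096982 ≈ 8.5036e-14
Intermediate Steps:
O(X) = 63 (O(X) = 7 - 1*(-56) = 7 + 56 = 63)
d(T, w) = -7 (d(T, w) = -4 - 3 = -7)
C(N, h) = -7 - 27*h (C(N, h) = -7 + h*(-27) = -7 - 27*h)
1/(C(1708, O(7)) + (650724 - 4775694)*(-3523330 + 672453)) = 1/((-7 - 27*63) + (650724 - 4775694)*(-3523330 + 672453)) = 1/((-7 - 1701) - 4124970*(-2850877)) = 1/(-1708 + 11759782098690) = 1/11759782096982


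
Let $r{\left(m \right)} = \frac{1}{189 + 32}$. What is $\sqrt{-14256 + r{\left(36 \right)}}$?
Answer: $\frac{5 i \sqrt{27851083}}{221} \approx 119.4 i$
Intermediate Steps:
$r{\left(m \right)} = \frac{1}{221}$
$\sqrt{-14256 + r{\left(36 \right)}} = \sqrt{-14256 + \frac{1}{221}} = \sqrt{- \frac{3150575}{221}} = \frac{5 i \sqrt{27851083}}{221}$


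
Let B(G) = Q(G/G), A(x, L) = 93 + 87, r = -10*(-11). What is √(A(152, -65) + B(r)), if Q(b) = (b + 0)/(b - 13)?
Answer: √6477/6 ≈ 13.413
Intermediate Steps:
r = 110
A(x, L) = 180
Q(b) = b/(-13 + b)
B(G) = -1/12 (B(G) = (G/G)/(-13 + G/G) = 1/(-13 + 1) = 1/(-12) = 1*(-1/12) = -1/12)
√(A(152, -65) + B(r)) = √(180 - 1/12) = √(2159/12) = √6477/6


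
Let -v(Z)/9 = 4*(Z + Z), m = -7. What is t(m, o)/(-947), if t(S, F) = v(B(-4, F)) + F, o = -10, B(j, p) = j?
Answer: -278/947 ≈ -0.29356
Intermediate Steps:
v(Z) = -72*Z (v(Z) = -36*(Z + Z) = -36*2*Z = -72*Z)
t(S, F) = 288 + F (t(S, F) = -72*(-4) + F = 288 + F)
t(m, o)/(-947) = (288 - 10)/(-947) = 278*(-1/947) = -278/947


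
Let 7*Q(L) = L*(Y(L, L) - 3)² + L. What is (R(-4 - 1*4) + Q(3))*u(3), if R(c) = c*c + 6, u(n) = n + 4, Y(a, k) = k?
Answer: 493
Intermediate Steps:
u(n) = 4 + n
R(c) = 6 + c² (R(c) = c² + 6 = 6 + c²)
Q(L) = L/7 + L*(-3 + L)²/7 (Q(L) = (L*(L - 3)² + L)/7 = (L*(-3 + L)² + L)/7 = (L + L*(-3 + L)²)/7 = L/7 + L*(-3 + L)²/7)
(R(-4 - 1*4) + Q(3))*u(3) = ((6 + (-4 - 1*4)²) + (⅐)*3*(1 + (-3 + 3)²))*(4 + 3) = ((6 + (-4 - 4)²) + (⅐)*3*(1 + 0²))*7 = ((6 + (-8)²) + (⅐)*3*(1 + 0))*7 = ((6 + 64) + (⅐)*3*1)*7 = (70 + 3/7)*7 = (493/7)*7 = 493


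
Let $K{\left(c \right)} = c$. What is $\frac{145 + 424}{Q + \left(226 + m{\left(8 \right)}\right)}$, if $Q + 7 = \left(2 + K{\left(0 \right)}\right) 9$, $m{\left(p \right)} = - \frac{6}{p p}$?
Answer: $\frac{18208}{7581} \approx 2.4018$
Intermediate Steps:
$m{\left(p \right)} = - \frac{6}{p^{2}}$
$Q = 11$ ($Q = -7 + \left(2 + 0\right) 9 = -7 + 2 \cdot 9 = -7 + 18 = 11$)
$\frac{145 + 424}{Q + \left(226 + m{\left(8 \right)}\right)} = \frac{145 + 424}{11 + \left(226 - \frac{6}{64}\right)} = \frac{569}{11 + \left(226 - \frac{3}{32}\right)} = \frac{569}{11 + \frac{7229}{32}} = \frac{569}{\frac{7581}{32}} = 569 \cdot \frac{32}{7581} = \frac{18208}{7581}$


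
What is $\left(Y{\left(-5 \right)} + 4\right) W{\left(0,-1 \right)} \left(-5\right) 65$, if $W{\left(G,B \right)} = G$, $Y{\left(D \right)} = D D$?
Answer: $0$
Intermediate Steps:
$Y{\left(D \right)} = D^{2}$
$\left(Y{\left(-5 \right)} + 4\right) W{\left(0,-1 \right)} \left(-5\right) 65 = \left(\left(-5\right)^{2} + 4\right) 0 \left(-5\right) 65 = \left(25 + 4\right) 0 \left(-5\right) 65 = 29 \cdot 0 \left(-5\right) 65 = 0 \left(-5\right) 65 = 0 \cdot 65 = 0$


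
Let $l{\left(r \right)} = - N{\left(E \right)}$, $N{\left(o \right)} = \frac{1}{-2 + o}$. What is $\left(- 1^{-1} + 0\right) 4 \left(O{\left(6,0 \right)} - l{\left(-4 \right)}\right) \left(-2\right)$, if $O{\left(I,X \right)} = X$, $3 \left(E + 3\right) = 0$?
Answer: $- \frac{8}{5} \approx -1.6$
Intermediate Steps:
$E = -3$ ($E = -3 + \frac{1}{3} \cdot 0 = -3 + 0 = -3$)
$l{\left(r \right)} = \frac{1}{5}$ ($l{\left(r \right)} = - \frac{1}{-2 - 3} = - \frac{1}{-5} = \left(-1\right) \left(- \frac{1}{5}\right) = \frac{1}{5}$)
$\left(- 1^{-1} + 0\right) 4 \left(O{\left(6,0 \right)} - l{\left(-4 \right)}\right) \left(-2\right) = \left(- 1^{-1} + 0\right) 4 \left(0 - \frac{1}{5}\right) \left(-2\right) = \left(\left(-1\right) 1 + 0\right) 4 \left(0 - \frac{1}{5}\right) \left(-2\right) = \left(-1 + 0\right) 4 \left(- \frac{1}{5}\right) \left(-2\right) = \left(-1\right) 4 \left(- \frac{1}{5}\right) \left(-2\right) = \left(-4\right) \left(- \frac{1}{5}\right) \left(-2\right) = \frac{4}{5} \left(-2\right) = - \frac{8}{5}$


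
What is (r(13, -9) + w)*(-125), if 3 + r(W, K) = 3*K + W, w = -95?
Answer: 14000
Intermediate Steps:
r(W, K) = -3 + W + 3*K (r(W, K) = -3 + (3*K + W) = -3 + (W + 3*K) = -3 + W + 3*K)
(r(13, -9) + w)*(-125) = ((-3 + 13 + 3*(-9)) - 95)*(-125) = ((-3 + 13 - 27) - 95)*(-125) = (-17 - 95)*(-125) = -112*(-125) = 14000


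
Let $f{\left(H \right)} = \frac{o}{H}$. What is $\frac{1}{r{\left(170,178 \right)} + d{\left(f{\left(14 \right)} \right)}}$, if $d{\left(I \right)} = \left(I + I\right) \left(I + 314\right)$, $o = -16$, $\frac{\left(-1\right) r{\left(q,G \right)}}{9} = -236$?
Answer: $\frac{49}{69036} \approx 0.00070977$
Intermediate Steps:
$r{\left(q,G \right)} = 2124$ ($r{\left(q,G \right)} = \left(-9\right) \left(-236\right) = 2124$)
$f{\left(H \right)} = - \frac{16}{H}$
$d{\left(I \right)} = 2 I \left(314 + I\right)$
$\frac{1}{r{\left(170,178 \right)} + d{\left(f{\left(14 \right)} \right)}} = \frac{1}{2124 + 2 \left(- \frac{16}{14}\right) \left(314 - \frac{16}{14}\right)} = \frac{1}{2124 + 2 \left(\left(-16\right) \frac{1}{14}\right) \left(314 - \frac{8}{7}\right)} = \frac{1}{2124 + 2 \left(- \frac{8}{7}\right) \left(314 - \frac{8}{7}\right)} = \frac{1}{2124 + 2 \left(- \frac{8}{7}\right) \frac{2190}{7}} = \frac{1}{2124 - \frac{35040}{49}} = \frac{1}{\frac{69036}{49}} = \frac{49}{69036}$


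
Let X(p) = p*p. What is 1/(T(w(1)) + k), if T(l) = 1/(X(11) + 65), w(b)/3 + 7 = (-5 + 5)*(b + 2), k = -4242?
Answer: -186/789011 ≈ -0.00023574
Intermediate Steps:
X(p) = p²
w(b) = -21 (w(b) = -21 + 3*((-5 + 5)*(b + 2)) = -21 + 3*(0*(2 + b)) = -21 + 3*0 = -21 + 0 = -21)
T(l) = 1/186 (T(l) = 1/(11² + 65) = 1/(121 + 65) = 1/186)
1/(T(w(1)) + k) = 1/(1/186 - 4242) = 1/(-789011/186) = -186/789011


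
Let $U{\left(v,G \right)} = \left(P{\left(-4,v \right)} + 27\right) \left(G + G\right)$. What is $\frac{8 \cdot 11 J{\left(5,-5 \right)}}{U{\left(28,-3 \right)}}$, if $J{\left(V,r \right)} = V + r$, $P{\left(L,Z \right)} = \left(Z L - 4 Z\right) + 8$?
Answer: $0$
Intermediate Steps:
$P{\left(L,Z \right)} = 8 - 4 Z + L Z$ ($P{\left(L,Z \right)} = \left(L Z - 4 Z\right) + 8 = \left(- 4 Z + L Z\right) + 8 = 8 - 4 Z + L Z$)
$U{\left(v,G \right)} = 2 G \left(35 - 8 v\right)$ ($U{\left(v,G \right)} = \left(\left(8 - 4 v - 4 v\right) + 27\right) \left(G + G\right) = \left(\left(8 - 8 v\right) + 27\right) 2 G = \left(35 - 8 v\right) 2 G = 2 G \left(35 - 8 v\right)$)
$\frac{8 \cdot 11 J{\left(5,-5 \right)}}{U{\left(28,-3 \right)}} = \frac{8 \cdot 11 \left(5 - 5\right)}{2 \left(-3\right) \left(35 - 224\right)} = \frac{88 \cdot 0}{2 \left(-3\right) \left(35 - 224\right)} = \frac{0}{2 \left(-3\right) \left(-189\right)} = \frac{0}{1134} = 0 \cdot \frac{1}{1134} = 0$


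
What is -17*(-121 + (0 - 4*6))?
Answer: 2465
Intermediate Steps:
-17*(-121 + (0 - 4*6)) = -17*(-121 + (0 - 24)) = -17*(-121 - 24) = -17*(-145) = 2465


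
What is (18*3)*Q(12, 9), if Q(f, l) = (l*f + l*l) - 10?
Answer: 9666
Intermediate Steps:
Q(f, l) = -10 + l² + f*l (Q(f, l) = (f*l + l²) - 10 = (l² + f*l) - 10 = -10 + l² + f*l)
(18*3)*Q(12, 9) = (18*3)*(-10 + 9² + 12*9) = 54*(-10 + 81 + 108) = 54*179 = 9666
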